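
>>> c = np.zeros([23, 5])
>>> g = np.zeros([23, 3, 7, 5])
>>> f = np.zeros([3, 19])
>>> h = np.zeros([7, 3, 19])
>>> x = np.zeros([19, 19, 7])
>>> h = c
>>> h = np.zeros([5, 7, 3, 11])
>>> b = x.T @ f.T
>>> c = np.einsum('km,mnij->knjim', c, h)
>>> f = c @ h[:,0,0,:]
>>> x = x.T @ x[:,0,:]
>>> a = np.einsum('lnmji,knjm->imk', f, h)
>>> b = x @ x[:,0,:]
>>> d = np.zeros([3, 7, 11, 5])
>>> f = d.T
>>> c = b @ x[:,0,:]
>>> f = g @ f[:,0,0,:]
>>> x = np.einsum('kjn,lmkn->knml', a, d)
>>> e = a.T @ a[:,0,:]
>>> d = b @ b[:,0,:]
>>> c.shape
(7, 19, 7)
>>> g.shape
(23, 3, 7, 5)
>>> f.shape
(23, 3, 7, 3)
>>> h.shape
(5, 7, 3, 11)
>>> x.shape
(11, 5, 7, 3)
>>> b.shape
(7, 19, 7)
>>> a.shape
(11, 11, 5)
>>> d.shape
(7, 19, 7)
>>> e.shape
(5, 11, 5)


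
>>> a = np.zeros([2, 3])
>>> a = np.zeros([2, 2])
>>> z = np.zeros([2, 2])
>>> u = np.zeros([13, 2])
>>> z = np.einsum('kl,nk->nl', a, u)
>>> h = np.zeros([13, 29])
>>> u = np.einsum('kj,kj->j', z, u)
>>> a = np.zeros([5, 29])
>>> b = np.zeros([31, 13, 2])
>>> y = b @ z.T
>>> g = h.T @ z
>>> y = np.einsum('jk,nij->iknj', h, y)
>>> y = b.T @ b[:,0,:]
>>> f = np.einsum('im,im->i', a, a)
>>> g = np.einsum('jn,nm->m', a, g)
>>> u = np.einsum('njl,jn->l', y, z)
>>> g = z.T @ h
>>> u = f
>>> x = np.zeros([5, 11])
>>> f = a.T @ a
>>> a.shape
(5, 29)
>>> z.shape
(13, 2)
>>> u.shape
(5,)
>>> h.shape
(13, 29)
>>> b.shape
(31, 13, 2)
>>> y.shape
(2, 13, 2)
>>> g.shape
(2, 29)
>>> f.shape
(29, 29)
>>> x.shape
(5, 11)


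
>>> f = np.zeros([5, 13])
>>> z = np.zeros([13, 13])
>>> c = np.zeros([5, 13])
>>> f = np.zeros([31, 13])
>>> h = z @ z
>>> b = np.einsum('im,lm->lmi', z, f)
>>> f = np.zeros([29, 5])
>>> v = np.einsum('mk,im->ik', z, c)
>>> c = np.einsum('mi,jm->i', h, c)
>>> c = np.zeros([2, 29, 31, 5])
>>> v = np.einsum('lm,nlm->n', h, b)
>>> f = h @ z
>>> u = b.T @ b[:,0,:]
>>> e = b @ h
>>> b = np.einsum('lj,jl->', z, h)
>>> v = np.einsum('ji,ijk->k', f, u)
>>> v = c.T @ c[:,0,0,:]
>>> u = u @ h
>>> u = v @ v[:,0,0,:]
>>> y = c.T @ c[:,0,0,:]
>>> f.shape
(13, 13)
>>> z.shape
(13, 13)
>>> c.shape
(2, 29, 31, 5)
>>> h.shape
(13, 13)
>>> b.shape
()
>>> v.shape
(5, 31, 29, 5)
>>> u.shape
(5, 31, 29, 5)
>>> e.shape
(31, 13, 13)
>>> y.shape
(5, 31, 29, 5)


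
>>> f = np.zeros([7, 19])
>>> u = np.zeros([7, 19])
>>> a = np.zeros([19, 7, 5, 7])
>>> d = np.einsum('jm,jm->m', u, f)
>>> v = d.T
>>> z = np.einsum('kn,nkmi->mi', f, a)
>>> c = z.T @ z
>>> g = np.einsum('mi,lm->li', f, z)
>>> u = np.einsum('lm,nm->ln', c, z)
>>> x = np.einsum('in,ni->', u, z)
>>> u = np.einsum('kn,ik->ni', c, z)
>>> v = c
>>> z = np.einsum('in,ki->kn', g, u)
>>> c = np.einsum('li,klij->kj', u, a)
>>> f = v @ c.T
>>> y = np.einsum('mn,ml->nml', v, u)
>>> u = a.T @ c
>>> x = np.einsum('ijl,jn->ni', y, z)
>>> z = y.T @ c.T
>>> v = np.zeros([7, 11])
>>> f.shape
(7, 19)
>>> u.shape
(7, 5, 7, 7)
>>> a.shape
(19, 7, 5, 7)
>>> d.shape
(19,)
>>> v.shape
(7, 11)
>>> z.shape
(5, 7, 19)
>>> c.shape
(19, 7)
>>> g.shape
(5, 19)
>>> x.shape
(19, 7)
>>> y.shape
(7, 7, 5)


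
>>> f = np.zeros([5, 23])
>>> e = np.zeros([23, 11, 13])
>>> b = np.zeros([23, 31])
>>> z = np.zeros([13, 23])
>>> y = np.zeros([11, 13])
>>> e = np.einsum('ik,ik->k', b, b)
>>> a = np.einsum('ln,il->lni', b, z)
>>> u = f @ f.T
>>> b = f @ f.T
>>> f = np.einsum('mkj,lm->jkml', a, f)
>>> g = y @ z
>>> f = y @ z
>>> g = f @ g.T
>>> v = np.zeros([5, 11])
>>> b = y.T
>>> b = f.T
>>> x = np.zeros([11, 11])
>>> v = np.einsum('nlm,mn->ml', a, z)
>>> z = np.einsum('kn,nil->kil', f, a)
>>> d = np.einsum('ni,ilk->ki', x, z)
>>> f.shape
(11, 23)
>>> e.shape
(31,)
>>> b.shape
(23, 11)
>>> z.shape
(11, 31, 13)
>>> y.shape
(11, 13)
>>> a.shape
(23, 31, 13)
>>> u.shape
(5, 5)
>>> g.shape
(11, 11)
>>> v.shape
(13, 31)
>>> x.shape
(11, 11)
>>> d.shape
(13, 11)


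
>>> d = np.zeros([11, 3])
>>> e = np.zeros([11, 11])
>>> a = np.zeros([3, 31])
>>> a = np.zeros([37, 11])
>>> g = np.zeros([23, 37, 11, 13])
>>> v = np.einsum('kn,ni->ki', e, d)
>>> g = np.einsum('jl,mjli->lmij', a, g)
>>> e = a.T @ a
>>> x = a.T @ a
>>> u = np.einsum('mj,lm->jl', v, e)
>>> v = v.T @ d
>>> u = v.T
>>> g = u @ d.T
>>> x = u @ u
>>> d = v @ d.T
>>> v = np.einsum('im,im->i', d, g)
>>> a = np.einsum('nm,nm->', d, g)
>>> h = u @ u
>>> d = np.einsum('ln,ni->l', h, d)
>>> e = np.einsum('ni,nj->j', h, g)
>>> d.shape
(3,)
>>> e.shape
(11,)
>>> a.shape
()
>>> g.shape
(3, 11)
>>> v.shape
(3,)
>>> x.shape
(3, 3)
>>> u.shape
(3, 3)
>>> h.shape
(3, 3)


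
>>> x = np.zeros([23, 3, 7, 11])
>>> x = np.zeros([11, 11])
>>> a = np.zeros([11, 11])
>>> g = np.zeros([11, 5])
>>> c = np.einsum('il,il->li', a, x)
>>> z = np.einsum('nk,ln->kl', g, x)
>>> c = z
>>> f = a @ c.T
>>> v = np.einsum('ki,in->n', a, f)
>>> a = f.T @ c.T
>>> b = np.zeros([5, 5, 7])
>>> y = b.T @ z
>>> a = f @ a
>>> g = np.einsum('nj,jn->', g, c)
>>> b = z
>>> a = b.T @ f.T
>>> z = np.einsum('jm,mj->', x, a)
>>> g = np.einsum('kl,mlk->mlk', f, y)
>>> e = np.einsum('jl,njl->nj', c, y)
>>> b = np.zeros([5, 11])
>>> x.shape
(11, 11)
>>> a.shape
(11, 11)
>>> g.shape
(7, 5, 11)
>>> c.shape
(5, 11)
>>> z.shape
()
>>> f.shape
(11, 5)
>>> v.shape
(5,)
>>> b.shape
(5, 11)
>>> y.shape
(7, 5, 11)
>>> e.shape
(7, 5)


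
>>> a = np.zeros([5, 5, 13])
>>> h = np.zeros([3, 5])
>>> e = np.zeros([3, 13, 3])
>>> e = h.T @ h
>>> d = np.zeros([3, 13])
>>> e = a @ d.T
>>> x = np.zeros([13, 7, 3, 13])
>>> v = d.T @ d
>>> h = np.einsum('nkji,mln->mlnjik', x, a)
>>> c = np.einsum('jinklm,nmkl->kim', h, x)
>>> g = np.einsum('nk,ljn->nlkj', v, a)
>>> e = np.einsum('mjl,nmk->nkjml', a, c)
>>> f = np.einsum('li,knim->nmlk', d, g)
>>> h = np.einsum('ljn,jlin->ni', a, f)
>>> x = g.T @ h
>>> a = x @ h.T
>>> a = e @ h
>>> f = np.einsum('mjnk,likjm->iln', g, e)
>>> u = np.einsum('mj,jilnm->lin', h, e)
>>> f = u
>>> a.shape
(3, 7, 5, 5, 3)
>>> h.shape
(13, 3)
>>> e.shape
(3, 7, 5, 5, 13)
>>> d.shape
(3, 13)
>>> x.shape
(5, 13, 5, 3)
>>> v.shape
(13, 13)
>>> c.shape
(3, 5, 7)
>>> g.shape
(13, 5, 13, 5)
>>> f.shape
(5, 7, 5)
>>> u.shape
(5, 7, 5)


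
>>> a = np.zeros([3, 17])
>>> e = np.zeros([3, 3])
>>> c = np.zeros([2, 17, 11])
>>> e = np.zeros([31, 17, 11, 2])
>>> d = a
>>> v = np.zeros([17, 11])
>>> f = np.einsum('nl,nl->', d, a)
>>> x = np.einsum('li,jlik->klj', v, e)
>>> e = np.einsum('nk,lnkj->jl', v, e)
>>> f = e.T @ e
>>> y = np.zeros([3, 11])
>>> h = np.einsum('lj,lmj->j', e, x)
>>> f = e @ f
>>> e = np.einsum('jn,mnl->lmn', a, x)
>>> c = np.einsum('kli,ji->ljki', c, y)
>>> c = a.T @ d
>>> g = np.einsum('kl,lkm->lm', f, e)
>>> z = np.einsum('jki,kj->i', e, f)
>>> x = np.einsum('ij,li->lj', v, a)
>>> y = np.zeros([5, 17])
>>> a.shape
(3, 17)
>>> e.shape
(31, 2, 17)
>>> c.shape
(17, 17)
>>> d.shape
(3, 17)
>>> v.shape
(17, 11)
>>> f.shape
(2, 31)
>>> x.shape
(3, 11)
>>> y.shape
(5, 17)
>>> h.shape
(31,)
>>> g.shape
(31, 17)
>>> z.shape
(17,)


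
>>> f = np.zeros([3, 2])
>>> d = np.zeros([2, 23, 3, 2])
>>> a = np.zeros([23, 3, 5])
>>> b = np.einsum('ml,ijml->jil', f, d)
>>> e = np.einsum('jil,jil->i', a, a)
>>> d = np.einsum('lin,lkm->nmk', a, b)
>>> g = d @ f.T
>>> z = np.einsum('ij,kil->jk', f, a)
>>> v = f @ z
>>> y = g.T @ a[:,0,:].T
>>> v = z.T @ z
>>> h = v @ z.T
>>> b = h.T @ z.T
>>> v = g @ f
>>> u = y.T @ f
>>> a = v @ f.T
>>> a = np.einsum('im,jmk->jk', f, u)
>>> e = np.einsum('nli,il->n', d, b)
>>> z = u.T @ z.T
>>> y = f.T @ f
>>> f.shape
(3, 2)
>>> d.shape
(5, 2, 2)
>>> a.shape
(23, 2)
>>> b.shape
(2, 2)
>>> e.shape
(5,)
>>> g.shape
(5, 2, 3)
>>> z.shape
(2, 2, 2)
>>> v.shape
(5, 2, 2)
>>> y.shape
(2, 2)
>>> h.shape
(23, 2)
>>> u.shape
(23, 2, 2)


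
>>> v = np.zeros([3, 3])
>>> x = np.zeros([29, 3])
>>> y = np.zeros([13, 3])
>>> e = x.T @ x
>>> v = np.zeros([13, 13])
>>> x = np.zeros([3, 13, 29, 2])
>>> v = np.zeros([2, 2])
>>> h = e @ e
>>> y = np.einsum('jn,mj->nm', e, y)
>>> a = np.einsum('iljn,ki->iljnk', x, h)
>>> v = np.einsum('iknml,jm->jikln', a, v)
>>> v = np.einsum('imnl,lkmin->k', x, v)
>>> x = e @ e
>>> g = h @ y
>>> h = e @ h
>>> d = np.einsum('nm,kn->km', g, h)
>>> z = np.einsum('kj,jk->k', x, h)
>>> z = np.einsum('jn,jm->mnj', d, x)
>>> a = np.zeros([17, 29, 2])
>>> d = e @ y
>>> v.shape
(3,)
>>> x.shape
(3, 3)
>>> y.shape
(3, 13)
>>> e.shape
(3, 3)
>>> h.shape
(3, 3)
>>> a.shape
(17, 29, 2)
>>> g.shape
(3, 13)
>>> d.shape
(3, 13)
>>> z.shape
(3, 13, 3)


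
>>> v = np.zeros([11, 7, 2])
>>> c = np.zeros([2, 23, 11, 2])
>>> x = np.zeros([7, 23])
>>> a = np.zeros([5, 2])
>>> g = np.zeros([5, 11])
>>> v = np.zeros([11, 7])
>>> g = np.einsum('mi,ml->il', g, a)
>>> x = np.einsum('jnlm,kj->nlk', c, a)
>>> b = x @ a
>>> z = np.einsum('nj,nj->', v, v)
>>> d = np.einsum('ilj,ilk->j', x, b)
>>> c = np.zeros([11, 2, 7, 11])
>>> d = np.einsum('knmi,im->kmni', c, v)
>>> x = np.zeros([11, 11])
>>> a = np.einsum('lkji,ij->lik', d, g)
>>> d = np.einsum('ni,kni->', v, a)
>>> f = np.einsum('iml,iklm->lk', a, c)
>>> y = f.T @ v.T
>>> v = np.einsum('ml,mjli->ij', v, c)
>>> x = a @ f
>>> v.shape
(11, 2)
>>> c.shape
(11, 2, 7, 11)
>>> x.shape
(11, 11, 2)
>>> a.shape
(11, 11, 7)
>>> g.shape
(11, 2)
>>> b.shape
(23, 11, 2)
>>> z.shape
()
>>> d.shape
()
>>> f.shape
(7, 2)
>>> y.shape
(2, 11)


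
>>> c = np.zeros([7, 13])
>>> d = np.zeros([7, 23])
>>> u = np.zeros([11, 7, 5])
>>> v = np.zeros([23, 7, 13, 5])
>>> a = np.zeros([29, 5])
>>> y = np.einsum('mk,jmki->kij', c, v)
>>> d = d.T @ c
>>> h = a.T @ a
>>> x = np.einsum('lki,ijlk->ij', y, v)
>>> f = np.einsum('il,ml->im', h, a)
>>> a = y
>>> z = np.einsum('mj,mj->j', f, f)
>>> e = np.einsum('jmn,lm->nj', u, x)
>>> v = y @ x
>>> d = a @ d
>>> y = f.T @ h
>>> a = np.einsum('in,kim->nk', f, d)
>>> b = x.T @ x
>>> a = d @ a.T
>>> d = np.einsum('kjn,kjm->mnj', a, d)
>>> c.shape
(7, 13)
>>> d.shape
(13, 29, 5)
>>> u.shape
(11, 7, 5)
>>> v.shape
(13, 5, 7)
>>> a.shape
(13, 5, 29)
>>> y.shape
(29, 5)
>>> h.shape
(5, 5)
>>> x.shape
(23, 7)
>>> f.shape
(5, 29)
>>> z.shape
(29,)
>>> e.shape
(5, 11)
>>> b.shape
(7, 7)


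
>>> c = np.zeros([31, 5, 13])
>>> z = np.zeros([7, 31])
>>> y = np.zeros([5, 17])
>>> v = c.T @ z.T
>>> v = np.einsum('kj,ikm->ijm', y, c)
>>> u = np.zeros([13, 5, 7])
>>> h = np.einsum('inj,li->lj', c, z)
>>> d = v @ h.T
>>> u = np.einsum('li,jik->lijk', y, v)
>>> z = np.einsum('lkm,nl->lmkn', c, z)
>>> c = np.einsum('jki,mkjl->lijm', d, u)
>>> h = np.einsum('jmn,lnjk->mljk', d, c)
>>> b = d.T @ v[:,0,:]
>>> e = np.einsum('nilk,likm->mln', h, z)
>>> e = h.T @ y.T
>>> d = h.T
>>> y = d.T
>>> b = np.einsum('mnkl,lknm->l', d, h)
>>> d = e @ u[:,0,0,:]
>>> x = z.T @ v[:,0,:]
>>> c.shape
(13, 7, 31, 5)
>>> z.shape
(31, 13, 5, 7)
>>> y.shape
(17, 13, 31, 5)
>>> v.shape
(31, 17, 13)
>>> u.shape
(5, 17, 31, 13)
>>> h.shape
(17, 13, 31, 5)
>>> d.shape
(5, 31, 13, 13)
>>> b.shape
(17,)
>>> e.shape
(5, 31, 13, 5)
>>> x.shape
(7, 5, 13, 13)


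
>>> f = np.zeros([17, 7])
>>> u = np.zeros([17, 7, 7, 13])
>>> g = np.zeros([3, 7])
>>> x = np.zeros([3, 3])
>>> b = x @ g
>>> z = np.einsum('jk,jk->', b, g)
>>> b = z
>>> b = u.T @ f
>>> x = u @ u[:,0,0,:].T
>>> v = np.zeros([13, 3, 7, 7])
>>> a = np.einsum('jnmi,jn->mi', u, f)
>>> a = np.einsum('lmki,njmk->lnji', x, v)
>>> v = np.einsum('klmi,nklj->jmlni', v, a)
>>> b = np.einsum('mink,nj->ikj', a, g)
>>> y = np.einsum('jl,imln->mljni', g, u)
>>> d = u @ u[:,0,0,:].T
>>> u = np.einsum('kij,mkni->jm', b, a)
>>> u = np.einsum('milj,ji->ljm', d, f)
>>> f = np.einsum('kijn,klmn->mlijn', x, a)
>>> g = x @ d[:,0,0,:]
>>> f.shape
(3, 13, 7, 7, 17)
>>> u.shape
(7, 17, 17)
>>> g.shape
(17, 7, 7, 17)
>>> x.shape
(17, 7, 7, 17)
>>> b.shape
(13, 17, 7)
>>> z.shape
()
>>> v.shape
(17, 7, 3, 17, 7)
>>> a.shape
(17, 13, 3, 17)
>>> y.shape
(7, 7, 3, 13, 17)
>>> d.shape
(17, 7, 7, 17)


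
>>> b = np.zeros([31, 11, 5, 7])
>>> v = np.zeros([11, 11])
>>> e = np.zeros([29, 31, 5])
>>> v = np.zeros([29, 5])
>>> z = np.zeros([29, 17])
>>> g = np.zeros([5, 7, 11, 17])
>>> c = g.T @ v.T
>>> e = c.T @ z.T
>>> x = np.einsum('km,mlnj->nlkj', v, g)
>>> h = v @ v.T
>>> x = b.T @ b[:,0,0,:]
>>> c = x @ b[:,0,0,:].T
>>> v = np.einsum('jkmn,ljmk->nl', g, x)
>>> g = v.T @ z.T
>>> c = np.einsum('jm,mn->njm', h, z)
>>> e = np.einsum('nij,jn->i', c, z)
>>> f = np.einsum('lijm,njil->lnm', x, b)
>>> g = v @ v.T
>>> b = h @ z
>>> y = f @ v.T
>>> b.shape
(29, 17)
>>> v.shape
(17, 7)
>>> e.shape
(29,)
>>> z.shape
(29, 17)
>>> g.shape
(17, 17)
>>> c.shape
(17, 29, 29)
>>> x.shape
(7, 5, 11, 7)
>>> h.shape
(29, 29)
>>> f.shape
(7, 31, 7)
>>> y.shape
(7, 31, 17)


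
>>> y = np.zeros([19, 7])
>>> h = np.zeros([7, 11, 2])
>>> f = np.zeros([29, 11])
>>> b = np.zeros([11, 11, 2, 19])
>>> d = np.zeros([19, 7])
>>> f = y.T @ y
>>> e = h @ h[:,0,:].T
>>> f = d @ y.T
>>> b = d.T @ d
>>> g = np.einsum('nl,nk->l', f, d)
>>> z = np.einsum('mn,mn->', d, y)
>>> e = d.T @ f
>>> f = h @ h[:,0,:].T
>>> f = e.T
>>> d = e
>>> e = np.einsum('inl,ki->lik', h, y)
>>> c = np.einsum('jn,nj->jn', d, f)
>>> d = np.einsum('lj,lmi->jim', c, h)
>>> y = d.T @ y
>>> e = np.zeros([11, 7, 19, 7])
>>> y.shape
(11, 2, 7)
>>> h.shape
(7, 11, 2)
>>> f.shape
(19, 7)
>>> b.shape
(7, 7)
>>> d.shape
(19, 2, 11)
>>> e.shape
(11, 7, 19, 7)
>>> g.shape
(19,)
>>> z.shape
()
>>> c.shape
(7, 19)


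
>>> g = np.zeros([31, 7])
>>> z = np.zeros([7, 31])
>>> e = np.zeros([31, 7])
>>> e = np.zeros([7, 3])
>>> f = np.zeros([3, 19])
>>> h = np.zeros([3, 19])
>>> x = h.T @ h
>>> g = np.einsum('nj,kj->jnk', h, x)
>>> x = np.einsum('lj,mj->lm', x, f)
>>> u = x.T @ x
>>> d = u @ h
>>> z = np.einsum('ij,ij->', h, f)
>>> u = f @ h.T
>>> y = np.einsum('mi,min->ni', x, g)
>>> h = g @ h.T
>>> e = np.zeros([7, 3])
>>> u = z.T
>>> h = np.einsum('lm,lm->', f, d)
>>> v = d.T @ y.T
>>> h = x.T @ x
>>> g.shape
(19, 3, 19)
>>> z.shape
()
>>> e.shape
(7, 3)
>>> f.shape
(3, 19)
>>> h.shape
(3, 3)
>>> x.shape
(19, 3)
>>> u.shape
()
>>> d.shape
(3, 19)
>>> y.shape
(19, 3)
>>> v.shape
(19, 19)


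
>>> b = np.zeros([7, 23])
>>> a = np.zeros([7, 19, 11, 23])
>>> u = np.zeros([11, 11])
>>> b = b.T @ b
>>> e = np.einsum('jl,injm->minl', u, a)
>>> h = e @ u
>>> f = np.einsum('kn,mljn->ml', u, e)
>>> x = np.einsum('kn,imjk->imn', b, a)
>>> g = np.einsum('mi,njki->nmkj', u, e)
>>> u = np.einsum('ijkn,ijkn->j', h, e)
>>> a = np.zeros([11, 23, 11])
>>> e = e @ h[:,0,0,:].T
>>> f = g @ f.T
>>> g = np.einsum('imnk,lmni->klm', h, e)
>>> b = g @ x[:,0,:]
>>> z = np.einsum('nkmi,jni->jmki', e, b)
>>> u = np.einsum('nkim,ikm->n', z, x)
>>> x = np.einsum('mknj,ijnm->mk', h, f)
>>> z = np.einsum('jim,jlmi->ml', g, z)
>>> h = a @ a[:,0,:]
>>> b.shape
(11, 23, 23)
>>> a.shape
(11, 23, 11)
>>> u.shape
(11,)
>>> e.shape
(23, 7, 19, 23)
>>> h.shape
(11, 23, 11)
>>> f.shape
(23, 11, 19, 23)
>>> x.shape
(23, 7)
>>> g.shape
(11, 23, 7)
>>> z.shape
(7, 19)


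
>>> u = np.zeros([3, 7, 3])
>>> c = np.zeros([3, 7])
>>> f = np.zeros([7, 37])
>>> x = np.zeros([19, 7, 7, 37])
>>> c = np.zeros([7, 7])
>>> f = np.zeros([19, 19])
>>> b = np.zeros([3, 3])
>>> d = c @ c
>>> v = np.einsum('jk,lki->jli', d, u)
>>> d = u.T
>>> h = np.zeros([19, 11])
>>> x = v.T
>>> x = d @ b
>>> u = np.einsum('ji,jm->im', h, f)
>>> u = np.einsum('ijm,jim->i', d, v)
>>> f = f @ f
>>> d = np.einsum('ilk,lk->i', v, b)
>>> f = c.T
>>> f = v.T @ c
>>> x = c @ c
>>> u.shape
(3,)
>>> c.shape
(7, 7)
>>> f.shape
(3, 3, 7)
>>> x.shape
(7, 7)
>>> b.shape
(3, 3)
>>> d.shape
(7,)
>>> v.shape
(7, 3, 3)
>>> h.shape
(19, 11)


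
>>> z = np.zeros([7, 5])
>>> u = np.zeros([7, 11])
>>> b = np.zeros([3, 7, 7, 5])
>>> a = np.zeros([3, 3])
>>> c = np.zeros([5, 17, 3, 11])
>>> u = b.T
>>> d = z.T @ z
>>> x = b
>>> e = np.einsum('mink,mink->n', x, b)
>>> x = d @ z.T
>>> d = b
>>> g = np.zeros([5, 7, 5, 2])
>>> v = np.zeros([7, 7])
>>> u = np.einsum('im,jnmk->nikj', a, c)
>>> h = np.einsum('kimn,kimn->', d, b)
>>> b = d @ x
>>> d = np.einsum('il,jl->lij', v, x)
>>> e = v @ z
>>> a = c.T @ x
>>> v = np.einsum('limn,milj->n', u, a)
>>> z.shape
(7, 5)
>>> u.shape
(17, 3, 11, 5)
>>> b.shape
(3, 7, 7, 7)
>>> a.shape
(11, 3, 17, 7)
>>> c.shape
(5, 17, 3, 11)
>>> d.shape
(7, 7, 5)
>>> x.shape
(5, 7)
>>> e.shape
(7, 5)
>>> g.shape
(5, 7, 5, 2)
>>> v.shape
(5,)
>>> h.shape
()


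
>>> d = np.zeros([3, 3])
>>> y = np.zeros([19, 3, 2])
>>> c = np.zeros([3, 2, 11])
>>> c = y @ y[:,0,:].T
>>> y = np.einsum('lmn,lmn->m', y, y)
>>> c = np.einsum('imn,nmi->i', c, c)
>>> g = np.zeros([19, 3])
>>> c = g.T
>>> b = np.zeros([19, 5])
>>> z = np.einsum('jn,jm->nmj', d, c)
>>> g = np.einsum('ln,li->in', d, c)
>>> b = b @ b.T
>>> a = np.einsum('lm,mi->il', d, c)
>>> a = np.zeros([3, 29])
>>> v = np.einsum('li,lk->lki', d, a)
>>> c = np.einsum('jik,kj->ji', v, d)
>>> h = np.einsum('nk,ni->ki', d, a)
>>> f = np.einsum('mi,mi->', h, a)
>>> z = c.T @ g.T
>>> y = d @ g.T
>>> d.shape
(3, 3)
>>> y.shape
(3, 19)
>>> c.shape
(3, 29)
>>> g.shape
(19, 3)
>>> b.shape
(19, 19)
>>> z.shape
(29, 19)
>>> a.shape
(3, 29)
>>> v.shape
(3, 29, 3)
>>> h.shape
(3, 29)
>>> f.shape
()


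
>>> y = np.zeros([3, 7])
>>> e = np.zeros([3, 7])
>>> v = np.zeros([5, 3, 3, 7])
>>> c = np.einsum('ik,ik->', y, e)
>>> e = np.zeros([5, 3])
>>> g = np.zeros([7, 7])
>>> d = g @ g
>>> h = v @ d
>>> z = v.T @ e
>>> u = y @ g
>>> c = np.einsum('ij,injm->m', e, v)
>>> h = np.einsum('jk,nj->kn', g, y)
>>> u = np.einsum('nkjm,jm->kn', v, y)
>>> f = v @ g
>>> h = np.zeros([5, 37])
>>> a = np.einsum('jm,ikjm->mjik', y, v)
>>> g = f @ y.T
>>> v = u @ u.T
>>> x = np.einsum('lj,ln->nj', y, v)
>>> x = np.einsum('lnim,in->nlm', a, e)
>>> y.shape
(3, 7)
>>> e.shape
(5, 3)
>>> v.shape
(3, 3)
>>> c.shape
(7,)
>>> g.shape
(5, 3, 3, 3)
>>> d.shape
(7, 7)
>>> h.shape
(5, 37)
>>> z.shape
(7, 3, 3, 3)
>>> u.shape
(3, 5)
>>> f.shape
(5, 3, 3, 7)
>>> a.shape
(7, 3, 5, 3)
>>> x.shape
(3, 7, 3)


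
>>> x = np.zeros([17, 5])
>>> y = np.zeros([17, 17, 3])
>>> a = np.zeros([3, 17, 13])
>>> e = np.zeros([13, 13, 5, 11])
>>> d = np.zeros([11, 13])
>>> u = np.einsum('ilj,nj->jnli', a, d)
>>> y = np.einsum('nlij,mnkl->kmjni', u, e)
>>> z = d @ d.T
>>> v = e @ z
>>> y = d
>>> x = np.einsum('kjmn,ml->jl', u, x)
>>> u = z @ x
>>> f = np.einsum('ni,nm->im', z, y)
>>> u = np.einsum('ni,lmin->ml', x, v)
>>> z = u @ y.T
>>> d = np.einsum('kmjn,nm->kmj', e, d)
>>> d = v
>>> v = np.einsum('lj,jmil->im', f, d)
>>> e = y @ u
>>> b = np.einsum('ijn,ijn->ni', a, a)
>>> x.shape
(11, 5)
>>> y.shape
(11, 13)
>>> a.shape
(3, 17, 13)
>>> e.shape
(11, 13)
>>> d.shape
(13, 13, 5, 11)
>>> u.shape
(13, 13)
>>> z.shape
(13, 11)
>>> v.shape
(5, 13)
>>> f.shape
(11, 13)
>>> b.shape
(13, 3)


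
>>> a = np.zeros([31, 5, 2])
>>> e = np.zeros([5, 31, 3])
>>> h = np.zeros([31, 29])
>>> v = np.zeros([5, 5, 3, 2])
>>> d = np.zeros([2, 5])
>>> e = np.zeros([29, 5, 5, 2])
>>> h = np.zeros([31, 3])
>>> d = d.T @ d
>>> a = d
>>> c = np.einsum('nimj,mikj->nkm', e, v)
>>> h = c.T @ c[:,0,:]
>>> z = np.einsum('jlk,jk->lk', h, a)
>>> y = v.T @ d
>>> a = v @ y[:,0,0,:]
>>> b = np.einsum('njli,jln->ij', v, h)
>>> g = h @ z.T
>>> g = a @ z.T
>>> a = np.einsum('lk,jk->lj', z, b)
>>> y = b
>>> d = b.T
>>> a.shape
(3, 2)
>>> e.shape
(29, 5, 5, 2)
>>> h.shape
(5, 3, 5)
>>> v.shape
(5, 5, 3, 2)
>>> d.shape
(5, 2)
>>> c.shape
(29, 3, 5)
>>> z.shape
(3, 5)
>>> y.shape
(2, 5)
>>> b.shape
(2, 5)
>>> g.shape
(5, 5, 3, 3)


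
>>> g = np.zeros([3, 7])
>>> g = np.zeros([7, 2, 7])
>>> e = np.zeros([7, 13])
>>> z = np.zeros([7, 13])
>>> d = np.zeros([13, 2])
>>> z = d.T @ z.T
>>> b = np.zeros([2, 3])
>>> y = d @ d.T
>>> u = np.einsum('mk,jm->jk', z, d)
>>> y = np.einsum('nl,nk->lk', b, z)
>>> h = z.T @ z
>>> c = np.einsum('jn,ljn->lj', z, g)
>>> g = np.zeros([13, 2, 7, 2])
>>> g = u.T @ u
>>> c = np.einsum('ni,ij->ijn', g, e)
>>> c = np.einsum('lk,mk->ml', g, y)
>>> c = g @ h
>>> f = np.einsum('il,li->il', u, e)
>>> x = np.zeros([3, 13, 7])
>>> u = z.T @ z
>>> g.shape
(7, 7)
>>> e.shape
(7, 13)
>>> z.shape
(2, 7)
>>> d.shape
(13, 2)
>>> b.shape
(2, 3)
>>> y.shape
(3, 7)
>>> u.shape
(7, 7)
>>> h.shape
(7, 7)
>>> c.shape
(7, 7)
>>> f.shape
(13, 7)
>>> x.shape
(3, 13, 7)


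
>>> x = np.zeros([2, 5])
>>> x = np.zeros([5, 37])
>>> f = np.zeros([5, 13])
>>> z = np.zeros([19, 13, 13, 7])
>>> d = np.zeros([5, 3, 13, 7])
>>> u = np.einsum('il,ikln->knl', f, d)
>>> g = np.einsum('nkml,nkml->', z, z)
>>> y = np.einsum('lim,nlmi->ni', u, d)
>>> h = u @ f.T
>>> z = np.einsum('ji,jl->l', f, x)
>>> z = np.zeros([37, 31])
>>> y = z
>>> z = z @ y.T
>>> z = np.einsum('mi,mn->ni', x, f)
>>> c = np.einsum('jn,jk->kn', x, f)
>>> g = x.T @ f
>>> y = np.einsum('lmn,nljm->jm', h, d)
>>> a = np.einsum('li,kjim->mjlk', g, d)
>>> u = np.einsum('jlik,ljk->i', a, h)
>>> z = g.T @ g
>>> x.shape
(5, 37)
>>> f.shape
(5, 13)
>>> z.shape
(13, 13)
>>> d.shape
(5, 3, 13, 7)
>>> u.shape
(37,)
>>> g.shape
(37, 13)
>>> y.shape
(13, 7)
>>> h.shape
(3, 7, 5)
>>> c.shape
(13, 37)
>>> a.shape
(7, 3, 37, 5)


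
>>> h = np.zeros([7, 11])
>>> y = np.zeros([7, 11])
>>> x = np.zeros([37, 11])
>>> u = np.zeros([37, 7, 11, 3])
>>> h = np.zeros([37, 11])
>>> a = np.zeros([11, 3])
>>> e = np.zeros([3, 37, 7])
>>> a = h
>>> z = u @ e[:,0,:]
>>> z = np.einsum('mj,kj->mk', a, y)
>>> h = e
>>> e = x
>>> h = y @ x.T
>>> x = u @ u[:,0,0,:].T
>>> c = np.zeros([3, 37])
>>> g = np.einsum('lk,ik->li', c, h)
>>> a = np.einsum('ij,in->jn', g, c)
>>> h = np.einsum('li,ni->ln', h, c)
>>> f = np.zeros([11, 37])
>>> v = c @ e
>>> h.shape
(7, 3)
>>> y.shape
(7, 11)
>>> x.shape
(37, 7, 11, 37)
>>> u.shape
(37, 7, 11, 3)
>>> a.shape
(7, 37)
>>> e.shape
(37, 11)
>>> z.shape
(37, 7)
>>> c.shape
(3, 37)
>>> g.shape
(3, 7)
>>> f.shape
(11, 37)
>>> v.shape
(3, 11)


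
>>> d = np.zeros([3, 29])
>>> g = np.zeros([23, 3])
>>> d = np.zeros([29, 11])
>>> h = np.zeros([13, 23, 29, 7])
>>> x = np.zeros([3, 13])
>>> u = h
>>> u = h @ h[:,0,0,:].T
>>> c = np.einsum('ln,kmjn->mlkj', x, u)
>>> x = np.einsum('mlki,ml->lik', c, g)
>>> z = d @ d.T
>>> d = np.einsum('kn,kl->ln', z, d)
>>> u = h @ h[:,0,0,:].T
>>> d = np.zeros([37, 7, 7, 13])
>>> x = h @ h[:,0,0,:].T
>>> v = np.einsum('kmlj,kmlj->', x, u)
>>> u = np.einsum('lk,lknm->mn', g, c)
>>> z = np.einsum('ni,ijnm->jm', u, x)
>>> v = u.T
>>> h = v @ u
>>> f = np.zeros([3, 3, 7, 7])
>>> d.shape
(37, 7, 7, 13)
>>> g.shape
(23, 3)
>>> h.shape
(13, 13)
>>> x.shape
(13, 23, 29, 13)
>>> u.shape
(29, 13)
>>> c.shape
(23, 3, 13, 29)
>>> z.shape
(23, 13)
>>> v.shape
(13, 29)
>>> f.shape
(3, 3, 7, 7)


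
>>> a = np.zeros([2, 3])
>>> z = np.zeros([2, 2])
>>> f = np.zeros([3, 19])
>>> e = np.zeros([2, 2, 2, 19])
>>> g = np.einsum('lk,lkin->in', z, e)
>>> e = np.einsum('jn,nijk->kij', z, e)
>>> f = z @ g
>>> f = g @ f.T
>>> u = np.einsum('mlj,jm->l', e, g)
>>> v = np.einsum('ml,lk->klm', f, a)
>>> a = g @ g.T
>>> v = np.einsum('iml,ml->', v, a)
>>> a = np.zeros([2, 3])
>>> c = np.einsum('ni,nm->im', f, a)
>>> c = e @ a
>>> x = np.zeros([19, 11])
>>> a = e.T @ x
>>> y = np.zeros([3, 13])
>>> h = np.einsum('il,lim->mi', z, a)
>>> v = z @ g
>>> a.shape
(2, 2, 11)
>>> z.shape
(2, 2)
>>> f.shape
(2, 2)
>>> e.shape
(19, 2, 2)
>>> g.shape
(2, 19)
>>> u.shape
(2,)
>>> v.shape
(2, 19)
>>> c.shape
(19, 2, 3)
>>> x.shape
(19, 11)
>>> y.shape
(3, 13)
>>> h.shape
(11, 2)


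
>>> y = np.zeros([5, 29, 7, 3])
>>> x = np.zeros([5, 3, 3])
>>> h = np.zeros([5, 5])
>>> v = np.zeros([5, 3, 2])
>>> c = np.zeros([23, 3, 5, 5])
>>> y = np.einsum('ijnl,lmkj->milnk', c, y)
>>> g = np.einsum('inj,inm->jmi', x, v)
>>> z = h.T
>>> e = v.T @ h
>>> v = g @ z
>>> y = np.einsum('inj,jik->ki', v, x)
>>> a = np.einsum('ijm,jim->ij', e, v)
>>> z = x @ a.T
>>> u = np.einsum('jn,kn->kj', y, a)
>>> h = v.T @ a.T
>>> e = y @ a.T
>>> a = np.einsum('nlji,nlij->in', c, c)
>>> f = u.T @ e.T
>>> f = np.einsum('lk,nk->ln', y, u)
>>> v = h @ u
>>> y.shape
(3, 3)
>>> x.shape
(5, 3, 3)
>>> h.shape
(5, 2, 2)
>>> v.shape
(5, 2, 3)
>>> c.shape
(23, 3, 5, 5)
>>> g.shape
(3, 2, 5)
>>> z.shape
(5, 3, 2)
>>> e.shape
(3, 2)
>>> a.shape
(5, 23)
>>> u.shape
(2, 3)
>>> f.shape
(3, 2)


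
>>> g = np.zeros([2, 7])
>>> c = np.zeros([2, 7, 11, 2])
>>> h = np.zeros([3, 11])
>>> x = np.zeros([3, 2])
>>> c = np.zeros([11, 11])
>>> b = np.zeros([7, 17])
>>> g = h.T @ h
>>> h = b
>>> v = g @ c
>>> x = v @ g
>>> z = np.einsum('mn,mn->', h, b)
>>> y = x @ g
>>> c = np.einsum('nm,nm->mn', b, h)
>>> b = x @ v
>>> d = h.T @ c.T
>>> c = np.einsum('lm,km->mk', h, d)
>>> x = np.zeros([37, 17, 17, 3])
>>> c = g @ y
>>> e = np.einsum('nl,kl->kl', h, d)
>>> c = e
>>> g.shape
(11, 11)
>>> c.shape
(17, 17)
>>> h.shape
(7, 17)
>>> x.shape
(37, 17, 17, 3)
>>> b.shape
(11, 11)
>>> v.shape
(11, 11)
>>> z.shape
()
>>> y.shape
(11, 11)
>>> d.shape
(17, 17)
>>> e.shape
(17, 17)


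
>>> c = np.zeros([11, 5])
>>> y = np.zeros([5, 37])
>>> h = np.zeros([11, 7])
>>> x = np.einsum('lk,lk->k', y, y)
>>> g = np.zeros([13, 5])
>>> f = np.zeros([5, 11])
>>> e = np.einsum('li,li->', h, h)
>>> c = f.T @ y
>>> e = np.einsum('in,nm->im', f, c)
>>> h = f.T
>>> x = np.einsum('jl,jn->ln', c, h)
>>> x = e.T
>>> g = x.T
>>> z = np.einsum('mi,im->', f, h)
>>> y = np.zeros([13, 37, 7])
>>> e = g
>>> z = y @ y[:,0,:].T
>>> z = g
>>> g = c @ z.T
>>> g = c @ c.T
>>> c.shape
(11, 37)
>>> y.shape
(13, 37, 7)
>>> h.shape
(11, 5)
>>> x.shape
(37, 5)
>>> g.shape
(11, 11)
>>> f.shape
(5, 11)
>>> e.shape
(5, 37)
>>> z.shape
(5, 37)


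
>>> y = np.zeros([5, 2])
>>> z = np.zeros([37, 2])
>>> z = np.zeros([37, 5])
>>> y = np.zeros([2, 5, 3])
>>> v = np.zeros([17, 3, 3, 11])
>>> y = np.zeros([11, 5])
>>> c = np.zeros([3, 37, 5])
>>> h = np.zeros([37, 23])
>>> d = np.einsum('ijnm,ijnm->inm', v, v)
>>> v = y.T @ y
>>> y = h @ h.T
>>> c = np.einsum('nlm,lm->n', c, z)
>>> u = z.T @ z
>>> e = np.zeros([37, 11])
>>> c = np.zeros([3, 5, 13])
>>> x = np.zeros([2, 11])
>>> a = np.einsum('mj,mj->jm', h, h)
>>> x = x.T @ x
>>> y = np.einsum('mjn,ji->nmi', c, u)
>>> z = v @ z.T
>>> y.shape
(13, 3, 5)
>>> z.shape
(5, 37)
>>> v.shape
(5, 5)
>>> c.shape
(3, 5, 13)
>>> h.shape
(37, 23)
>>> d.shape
(17, 3, 11)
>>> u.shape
(5, 5)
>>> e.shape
(37, 11)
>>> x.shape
(11, 11)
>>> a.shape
(23, 37)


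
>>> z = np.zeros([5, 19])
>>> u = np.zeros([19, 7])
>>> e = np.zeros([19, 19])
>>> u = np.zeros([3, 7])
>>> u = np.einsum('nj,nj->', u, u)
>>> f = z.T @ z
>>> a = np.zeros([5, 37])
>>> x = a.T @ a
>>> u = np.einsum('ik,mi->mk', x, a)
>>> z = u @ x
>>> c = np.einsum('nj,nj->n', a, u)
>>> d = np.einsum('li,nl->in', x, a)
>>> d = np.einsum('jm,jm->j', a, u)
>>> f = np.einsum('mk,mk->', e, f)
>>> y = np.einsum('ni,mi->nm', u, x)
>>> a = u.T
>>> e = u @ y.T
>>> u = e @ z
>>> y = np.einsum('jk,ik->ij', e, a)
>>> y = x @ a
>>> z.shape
(5, 37)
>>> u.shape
(5, 37)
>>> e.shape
(5, 5)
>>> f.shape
()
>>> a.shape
(37, 5)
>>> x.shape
(37, 37)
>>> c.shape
(5,)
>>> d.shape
(5,)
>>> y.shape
(37, 5)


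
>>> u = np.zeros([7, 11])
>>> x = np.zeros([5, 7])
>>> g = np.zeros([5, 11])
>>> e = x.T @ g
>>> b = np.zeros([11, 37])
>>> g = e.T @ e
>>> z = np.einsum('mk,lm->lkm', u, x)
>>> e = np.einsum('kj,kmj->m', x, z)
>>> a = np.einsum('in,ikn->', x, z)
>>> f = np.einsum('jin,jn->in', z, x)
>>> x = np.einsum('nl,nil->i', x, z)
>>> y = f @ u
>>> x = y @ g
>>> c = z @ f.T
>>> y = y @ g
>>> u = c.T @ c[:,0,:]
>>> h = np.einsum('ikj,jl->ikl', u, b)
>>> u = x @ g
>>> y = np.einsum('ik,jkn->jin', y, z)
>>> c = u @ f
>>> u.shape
(11, 11)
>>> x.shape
(11, 11)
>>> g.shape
(11, 11)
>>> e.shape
(11,)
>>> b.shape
(11, 37)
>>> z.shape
(5, 11, 7)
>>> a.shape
()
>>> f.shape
(11, 7)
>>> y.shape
(5, 11, 7)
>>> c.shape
(11, 7)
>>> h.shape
(11, 11, 37)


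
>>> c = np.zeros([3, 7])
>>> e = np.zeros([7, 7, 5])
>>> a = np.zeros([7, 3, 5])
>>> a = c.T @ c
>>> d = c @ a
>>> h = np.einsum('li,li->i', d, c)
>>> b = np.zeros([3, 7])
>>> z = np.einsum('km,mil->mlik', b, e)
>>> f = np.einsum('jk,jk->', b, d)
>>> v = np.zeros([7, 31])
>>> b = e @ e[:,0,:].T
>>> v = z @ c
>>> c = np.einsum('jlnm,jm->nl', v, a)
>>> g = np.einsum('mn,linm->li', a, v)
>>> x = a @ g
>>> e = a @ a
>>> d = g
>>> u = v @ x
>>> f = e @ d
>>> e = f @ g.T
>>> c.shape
(7, 5)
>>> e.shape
(7, 7)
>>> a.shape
(7, 7)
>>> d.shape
(7, 5)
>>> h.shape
(7,)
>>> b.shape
(7, 7, 7)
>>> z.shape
(7, 5, 7, 3)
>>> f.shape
(7, 5)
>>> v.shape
(7, 5, 7, 7)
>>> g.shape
(7, 5)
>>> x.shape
(7, 5)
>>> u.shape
(7, 5, 7, 5)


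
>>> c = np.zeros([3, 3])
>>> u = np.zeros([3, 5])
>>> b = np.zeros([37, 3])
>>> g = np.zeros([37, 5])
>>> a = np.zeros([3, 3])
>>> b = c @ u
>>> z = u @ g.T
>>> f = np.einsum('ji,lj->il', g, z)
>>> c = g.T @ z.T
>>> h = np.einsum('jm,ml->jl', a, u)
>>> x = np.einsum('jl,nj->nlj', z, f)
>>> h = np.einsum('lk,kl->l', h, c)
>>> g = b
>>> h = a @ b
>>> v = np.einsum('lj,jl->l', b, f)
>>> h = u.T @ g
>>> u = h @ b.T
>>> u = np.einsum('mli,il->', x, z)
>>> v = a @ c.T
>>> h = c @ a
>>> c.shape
(5, 3)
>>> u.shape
()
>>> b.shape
(3, 5)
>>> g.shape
(3, 5)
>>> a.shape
(3, 3)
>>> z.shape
(3, 37)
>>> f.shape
(5, 3)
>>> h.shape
(5, 3)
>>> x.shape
(5, 37, 3)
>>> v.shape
(3, 5)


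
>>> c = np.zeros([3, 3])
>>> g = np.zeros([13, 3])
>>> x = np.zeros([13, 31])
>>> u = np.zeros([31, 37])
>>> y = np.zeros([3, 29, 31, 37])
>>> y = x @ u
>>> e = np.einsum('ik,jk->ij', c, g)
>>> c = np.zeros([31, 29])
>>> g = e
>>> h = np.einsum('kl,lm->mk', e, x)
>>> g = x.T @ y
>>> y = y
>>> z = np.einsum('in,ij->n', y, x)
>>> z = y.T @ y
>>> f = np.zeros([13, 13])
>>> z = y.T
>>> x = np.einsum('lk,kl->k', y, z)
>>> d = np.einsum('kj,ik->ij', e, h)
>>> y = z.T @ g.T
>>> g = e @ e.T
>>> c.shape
(31, 29)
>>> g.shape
(3, 3)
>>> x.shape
(37,)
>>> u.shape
(31, 37)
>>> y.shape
(13, 31)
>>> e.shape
(3, 13)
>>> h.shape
(31, 3)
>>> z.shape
(37, 13)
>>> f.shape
(13, 13)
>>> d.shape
(31, 13)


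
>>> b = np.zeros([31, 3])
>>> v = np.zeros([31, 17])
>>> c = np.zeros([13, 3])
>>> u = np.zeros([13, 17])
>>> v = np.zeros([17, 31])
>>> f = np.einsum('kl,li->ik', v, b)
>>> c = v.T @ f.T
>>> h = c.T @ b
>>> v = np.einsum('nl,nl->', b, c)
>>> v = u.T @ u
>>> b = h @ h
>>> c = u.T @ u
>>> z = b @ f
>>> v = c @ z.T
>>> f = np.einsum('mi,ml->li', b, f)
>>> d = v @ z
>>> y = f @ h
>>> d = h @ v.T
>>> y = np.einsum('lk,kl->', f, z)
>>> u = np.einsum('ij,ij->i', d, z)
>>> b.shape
(3, 3)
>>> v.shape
(17, 3)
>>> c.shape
(17, 17)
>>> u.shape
(3,)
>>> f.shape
(17, 3)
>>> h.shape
(3, 3)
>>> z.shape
(3, 17)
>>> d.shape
(3, 17)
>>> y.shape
()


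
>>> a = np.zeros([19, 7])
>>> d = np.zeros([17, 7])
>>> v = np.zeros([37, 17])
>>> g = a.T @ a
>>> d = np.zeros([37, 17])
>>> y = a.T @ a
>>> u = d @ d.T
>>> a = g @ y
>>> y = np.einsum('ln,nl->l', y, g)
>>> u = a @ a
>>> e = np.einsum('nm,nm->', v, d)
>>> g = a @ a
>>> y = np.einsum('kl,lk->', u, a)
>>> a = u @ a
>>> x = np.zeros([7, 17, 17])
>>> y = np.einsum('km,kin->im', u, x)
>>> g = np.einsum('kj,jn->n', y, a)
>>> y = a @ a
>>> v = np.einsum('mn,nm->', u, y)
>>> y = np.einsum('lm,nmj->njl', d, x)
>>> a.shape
(7, 7)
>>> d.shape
(37, 17)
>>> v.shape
()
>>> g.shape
(7,)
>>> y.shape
(7, 17, 37)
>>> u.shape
(7, 7)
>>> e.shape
()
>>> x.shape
(7, 17, 17)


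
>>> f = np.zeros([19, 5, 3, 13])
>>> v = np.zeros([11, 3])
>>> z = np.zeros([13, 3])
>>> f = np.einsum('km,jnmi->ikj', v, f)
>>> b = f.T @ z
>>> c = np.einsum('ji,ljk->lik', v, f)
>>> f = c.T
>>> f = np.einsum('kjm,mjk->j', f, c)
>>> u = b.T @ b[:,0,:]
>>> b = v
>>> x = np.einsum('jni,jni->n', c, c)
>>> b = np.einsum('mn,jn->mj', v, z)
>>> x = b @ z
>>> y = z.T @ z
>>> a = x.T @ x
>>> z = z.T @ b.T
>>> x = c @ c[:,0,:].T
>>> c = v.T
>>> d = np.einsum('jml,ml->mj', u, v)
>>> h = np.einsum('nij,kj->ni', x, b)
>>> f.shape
(3,)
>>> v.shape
(11, 3)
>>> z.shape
(3, 11)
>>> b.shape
(11, 13)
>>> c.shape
(3, 11)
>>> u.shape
(3, 11, 3)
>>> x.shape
(13, 3, 13)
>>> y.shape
(3, 3)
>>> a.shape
(3, 3)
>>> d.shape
(11, 3)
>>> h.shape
(13, 3)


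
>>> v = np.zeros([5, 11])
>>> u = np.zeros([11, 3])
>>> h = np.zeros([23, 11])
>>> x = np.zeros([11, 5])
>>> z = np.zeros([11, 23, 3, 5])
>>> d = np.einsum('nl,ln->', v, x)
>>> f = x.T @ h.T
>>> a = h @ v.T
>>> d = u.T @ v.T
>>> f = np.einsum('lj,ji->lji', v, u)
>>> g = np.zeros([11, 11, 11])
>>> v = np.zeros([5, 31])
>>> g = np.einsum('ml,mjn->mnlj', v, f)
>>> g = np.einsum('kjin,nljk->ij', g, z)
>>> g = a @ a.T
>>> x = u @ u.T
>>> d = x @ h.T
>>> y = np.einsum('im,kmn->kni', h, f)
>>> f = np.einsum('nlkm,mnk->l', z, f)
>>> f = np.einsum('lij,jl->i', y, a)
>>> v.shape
(5, 31)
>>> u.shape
(11, 3)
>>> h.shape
(23, 11)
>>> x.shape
(11, 11)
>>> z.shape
(11, 23, 3, 5)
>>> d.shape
(11, 23)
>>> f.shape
(3,)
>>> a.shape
(23, 5)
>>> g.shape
(23, 23)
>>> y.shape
(5, 3, 23)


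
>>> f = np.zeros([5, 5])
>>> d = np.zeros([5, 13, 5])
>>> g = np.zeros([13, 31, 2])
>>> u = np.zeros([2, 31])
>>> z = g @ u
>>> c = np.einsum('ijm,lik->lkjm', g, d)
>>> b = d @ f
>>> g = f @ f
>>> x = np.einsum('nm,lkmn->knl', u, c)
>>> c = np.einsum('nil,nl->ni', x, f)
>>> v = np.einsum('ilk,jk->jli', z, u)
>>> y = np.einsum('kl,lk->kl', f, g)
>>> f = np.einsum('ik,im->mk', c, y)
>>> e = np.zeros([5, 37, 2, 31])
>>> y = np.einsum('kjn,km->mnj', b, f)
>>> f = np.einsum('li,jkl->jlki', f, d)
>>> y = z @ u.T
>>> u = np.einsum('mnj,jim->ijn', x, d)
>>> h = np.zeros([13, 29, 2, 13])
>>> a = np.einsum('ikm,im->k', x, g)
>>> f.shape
(5, 5, 13, 2)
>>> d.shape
(5, 13, 5)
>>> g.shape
(5, 5)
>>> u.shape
(13, 5, 2)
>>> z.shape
(13, 31, 31)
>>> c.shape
(5, 2)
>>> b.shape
(5, 13, 5)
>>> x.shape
(5, 2, 5)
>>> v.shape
(2, 31, 13)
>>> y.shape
(13, 31, 2)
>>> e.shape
(5, 37, 2, 31)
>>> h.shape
(13, 29, 2, 13)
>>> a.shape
(2,)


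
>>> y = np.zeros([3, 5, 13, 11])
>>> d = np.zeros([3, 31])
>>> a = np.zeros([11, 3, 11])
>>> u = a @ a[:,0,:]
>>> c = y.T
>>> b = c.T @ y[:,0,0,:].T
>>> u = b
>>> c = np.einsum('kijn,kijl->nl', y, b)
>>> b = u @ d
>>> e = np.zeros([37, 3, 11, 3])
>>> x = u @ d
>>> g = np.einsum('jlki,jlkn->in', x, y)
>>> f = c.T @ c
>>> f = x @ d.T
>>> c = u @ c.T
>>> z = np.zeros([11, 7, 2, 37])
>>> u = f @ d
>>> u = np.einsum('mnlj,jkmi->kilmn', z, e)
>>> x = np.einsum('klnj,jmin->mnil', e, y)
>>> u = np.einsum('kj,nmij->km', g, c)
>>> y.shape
(3, 5, 13, 11)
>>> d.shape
(3, 31)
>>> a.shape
(11, 3, 11)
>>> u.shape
(31, 5)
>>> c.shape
(3, 5, 13, 11)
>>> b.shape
(3, 5, 13, 31)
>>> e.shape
(37, 3, 11, 3)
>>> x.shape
(5, 11, 13, 3)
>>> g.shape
(31, 11)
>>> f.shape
(3, 5, 13, 3)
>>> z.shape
(11, 7, 2, 37)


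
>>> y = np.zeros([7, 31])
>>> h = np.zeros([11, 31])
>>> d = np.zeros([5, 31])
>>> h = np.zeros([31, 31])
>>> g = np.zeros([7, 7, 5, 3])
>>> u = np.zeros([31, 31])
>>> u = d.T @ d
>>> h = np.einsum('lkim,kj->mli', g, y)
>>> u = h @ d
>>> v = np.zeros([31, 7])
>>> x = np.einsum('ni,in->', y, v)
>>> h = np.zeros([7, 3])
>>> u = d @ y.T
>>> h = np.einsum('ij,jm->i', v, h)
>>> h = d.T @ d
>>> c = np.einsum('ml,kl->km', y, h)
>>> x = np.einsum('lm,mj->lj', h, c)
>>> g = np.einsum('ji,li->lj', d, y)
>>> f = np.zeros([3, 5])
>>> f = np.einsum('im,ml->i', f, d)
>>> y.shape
(7, 31)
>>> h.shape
(31, 31)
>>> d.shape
(5, 31)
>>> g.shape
(7, 5)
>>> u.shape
(5, 7)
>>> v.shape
(31, 7)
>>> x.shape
(31, 7)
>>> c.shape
(31, 7)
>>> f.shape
(3,)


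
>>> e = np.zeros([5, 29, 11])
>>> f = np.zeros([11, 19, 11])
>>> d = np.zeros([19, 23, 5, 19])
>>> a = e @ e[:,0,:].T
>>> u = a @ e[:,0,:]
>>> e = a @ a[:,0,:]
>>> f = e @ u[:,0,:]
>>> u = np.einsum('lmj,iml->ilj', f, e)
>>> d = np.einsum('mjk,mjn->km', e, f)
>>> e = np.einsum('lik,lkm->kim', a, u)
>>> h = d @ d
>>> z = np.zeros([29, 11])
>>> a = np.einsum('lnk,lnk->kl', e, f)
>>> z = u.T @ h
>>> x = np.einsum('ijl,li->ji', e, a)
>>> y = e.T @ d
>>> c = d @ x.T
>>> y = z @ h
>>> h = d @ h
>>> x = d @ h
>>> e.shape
(5, 29, 11)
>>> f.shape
(5, 29, 11)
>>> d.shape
(5, 5)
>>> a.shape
(11, 5)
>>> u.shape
(5, 5, 11)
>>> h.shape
(5, 5)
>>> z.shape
(11, 5, 5)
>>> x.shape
(5, 5)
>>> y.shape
(11, 5, 5)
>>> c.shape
(5, 29)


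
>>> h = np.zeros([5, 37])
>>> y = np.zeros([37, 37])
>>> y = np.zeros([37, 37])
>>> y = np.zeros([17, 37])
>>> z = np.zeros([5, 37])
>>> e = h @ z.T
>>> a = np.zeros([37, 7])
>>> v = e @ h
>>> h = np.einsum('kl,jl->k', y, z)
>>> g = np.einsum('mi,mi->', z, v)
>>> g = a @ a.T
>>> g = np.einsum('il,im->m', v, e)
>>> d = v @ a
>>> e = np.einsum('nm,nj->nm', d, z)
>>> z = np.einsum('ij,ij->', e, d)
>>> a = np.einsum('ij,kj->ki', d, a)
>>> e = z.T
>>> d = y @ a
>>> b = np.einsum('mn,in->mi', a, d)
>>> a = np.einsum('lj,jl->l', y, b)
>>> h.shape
(17,)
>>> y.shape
(17, 37)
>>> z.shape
()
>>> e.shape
()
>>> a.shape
(17,)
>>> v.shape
(5, 37)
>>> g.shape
(5,)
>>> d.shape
(17, 5)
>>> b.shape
(37, 17)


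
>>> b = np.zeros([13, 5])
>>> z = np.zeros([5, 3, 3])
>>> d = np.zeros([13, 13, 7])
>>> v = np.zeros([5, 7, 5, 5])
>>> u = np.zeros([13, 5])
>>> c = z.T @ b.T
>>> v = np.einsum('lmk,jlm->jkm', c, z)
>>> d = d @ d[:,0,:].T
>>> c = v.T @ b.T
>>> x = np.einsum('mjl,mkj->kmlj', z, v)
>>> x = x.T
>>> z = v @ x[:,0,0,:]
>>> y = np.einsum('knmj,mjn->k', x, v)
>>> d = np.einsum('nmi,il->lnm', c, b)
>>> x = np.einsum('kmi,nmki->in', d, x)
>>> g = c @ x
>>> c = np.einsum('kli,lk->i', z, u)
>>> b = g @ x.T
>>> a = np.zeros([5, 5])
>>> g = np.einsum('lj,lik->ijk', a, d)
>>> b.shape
(3, 13, 13)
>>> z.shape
(5, 13, 13)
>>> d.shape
(5, 3, 13)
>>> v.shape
(5, 13, 3)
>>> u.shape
(13, 5)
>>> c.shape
(13,)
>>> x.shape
(13, 3)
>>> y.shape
(3,)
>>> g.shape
(3, 5, 13)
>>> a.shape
(5, 5)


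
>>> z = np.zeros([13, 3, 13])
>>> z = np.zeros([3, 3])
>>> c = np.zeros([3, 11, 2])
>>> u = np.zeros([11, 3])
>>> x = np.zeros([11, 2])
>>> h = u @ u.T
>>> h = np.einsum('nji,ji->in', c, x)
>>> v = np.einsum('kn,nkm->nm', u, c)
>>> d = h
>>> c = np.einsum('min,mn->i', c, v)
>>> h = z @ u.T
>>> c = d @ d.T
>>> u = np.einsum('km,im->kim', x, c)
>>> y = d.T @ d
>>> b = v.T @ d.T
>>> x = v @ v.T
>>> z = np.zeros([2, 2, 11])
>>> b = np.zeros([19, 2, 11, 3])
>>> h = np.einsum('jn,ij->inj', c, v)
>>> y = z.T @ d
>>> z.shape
(2, 2, 11)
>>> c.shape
(2, 2)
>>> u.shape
(11, 2, 2)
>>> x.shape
(3, 3)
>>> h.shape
(3, 2, 2)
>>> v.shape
(3, 2)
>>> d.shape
(2, 3)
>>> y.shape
(11, 2, 3)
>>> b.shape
(19, 2, 11, 3)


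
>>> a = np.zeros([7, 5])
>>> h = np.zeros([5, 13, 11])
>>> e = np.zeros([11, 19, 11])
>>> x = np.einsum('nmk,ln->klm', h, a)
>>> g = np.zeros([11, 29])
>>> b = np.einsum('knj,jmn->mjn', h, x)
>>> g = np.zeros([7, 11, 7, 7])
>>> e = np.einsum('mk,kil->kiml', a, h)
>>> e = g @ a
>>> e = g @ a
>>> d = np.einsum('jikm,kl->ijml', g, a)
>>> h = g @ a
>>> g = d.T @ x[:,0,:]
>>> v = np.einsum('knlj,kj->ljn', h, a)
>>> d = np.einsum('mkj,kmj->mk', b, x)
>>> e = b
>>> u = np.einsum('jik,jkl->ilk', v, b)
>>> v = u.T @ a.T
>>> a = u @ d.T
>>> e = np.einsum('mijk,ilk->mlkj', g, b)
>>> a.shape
(5, 13, 7)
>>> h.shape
(7, 11, 7, 5)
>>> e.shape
(5, 11, 13, 7)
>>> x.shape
(11, 7, 13)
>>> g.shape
(5, 7, 7, 13)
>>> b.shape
(7, 11, 13)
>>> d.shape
(7, 11)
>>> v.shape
(11, 13, 7)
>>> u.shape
(5, 13, 11)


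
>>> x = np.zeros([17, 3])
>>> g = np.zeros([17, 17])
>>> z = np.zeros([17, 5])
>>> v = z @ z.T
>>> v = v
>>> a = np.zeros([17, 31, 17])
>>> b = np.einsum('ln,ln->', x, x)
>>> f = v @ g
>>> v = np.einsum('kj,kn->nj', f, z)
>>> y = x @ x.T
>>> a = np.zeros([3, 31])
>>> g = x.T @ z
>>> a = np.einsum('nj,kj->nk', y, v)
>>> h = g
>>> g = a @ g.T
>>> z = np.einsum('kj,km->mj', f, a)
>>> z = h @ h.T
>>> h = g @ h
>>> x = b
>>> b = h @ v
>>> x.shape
()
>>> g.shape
(17, 3)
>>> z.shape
(3, 3)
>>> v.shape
(5, 17)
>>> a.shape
(17, 5)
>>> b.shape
(17, 17)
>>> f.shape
(17, 17)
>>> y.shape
(17, 17)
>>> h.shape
(17, 5)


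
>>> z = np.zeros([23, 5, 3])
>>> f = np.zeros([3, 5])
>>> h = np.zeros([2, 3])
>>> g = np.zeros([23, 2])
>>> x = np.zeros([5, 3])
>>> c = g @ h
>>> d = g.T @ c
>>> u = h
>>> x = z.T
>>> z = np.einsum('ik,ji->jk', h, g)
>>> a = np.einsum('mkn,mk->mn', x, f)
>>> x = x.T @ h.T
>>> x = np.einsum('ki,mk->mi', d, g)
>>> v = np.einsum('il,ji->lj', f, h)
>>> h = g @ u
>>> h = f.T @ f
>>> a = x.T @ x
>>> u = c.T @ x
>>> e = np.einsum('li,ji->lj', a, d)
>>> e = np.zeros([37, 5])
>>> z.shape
(23, 3)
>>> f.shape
(3, 5)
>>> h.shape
(5, 5)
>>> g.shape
(23, 2)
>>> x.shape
(23, 3)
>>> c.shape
(23, 3)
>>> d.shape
(2, 3)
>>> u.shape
(3, 3)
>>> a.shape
(3, 3)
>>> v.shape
(5, 2)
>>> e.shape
(37, 5)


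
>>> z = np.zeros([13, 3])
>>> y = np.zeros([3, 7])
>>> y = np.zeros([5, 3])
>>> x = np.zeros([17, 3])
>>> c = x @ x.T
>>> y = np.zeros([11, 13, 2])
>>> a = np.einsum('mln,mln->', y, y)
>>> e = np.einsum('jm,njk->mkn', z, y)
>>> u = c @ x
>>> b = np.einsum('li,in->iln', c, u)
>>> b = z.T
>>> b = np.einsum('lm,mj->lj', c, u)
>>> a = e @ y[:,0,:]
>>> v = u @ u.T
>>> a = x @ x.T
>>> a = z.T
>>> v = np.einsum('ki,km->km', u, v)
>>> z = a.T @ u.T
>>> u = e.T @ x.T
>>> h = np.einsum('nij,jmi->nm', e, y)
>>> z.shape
(13, 17)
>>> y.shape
(11, 13, 2)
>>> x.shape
(17, 3)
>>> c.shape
(17, 17)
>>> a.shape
(3, 13)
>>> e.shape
(3, 2, 11)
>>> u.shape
(11, 2, 17)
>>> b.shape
(17, 3)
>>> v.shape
(17, 17)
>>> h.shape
(3, 13)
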